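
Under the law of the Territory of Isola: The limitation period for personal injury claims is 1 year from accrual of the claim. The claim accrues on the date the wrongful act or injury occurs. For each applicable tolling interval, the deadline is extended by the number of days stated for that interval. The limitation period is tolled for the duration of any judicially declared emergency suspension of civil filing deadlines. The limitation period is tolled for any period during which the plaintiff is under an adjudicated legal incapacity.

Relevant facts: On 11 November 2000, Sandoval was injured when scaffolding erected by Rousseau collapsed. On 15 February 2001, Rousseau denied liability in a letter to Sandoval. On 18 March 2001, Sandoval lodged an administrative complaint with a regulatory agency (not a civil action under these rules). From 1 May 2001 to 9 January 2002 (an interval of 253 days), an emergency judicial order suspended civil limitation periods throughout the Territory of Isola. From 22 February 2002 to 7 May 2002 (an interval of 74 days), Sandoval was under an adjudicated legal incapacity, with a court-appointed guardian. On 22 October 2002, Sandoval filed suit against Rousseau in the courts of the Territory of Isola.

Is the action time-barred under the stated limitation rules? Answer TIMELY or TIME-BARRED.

TIME-BARRED

The limitation period began to run on 11 November 2000.
Adding the 1 year base period to 11 November 2000 gives a deadline of 11 November 2001, before any tolling.
The emergency suspension of filing deadlines from 1 May 2001 to 9 January 2002 tolled the period for 253 days, extending the deadline to 22 July 2002.
The period was tolled for 74 days by the plaintiff's legal incapacity (22 February 2002 to 7 May 2002), pushing the deadline to 4 October 2002.
Nothing else in the chronology tolls or restarts the period.
Sandoval filed on 22 October 2002, after the 4 October 2002 deadline, so the action is time-barred.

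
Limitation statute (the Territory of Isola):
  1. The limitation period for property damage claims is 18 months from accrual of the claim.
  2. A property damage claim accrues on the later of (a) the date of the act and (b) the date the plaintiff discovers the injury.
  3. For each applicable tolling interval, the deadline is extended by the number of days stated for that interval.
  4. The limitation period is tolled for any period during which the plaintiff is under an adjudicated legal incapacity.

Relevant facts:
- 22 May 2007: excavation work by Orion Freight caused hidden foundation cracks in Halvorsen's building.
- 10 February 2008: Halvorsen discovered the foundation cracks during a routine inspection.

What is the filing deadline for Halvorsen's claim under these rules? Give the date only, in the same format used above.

Taking the later of the act (22 May 2007) and discovery (10 February 2008), the claim accrued on 10 February 2008.
18 months from 10 February 2008 is 10 August 2009.

10 August 2009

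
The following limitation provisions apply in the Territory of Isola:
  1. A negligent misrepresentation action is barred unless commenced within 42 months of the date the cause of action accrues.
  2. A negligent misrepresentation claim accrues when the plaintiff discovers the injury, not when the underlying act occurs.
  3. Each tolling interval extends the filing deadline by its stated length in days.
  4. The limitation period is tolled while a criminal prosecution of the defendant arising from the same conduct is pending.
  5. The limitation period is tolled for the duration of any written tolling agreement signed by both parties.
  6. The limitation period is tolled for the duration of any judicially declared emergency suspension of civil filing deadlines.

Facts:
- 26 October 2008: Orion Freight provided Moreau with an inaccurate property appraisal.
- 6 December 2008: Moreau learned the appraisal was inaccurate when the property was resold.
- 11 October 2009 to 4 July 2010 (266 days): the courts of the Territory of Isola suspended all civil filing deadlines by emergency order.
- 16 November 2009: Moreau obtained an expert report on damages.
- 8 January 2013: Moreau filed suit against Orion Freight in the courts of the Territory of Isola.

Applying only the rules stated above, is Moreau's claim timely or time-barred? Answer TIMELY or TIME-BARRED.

The claim did not accrue until Moreau discovered the injury on 6 December 2008; the 26 October 2008 act date does not start the clock under the stated rule.
42 months from 6 December 2008 is 6 June 2012.
The period was tolled for 266 days by the emergency suspension of filing deadlines (11 October 2009 to 4 July 2010), pushing the deadline to 27 February 2013.
The other events in the timeline have no effect on the limitation period under the stated rules.
The 8 January 2013 filing precedes the 27 February 2013 deadline; the claim is timely.

TIMELY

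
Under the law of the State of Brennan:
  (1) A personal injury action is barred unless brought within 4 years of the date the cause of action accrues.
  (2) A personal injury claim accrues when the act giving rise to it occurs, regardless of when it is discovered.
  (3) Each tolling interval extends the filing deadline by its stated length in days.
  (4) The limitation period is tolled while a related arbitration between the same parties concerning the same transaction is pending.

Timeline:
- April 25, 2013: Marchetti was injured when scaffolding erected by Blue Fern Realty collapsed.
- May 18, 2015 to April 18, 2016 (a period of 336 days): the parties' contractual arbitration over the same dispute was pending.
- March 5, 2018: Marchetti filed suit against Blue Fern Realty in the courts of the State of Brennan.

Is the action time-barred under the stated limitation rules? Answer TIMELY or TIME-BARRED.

The claim accrued on April 25, 2013, when the wrongful act occurred.
The untolled deadline — 4 years after April 25, 2013 — is April 25, 2017.
The pending related arbitration from May 18, 2015 to April 18, 2016 tolled the period for 336 days, extending the deadline to March 27, 2018.
Marchetti filed on March 5, 2018, before the March 27, 2018 deadline, so the action is timely.

TIMELY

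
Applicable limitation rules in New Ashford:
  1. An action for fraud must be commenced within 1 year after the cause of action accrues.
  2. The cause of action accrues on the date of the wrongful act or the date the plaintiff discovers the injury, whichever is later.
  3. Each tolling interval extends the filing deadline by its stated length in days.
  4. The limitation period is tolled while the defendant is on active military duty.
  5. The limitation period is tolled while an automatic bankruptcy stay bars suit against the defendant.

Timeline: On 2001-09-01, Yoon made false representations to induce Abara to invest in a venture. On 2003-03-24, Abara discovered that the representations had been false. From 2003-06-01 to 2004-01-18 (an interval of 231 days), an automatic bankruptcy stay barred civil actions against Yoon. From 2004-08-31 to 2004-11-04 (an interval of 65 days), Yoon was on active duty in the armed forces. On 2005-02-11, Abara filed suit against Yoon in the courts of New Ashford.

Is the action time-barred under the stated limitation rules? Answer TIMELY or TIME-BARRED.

Because discovery on 2003-03-24 post-dates the 2001-09-01 act, accrual under the later-of rule falls on 2003-03-24.
1 year from 2003-03-24 is 2004-03-24.
The period was tolled for 231 days by the automatic bankruptcy stay (2003-06-01 to 2004-01-18), pushing the deadline to 2004-11-10.
The defendant's active military service from 2004-08-31 to 2004-11-04 tolled the period for 65 days, extending the deadline to 2005-01-14.
The 2005-02-11 filing falls after the 2005-01-14 deadline; the claim is time-barred.

TIME-BARRED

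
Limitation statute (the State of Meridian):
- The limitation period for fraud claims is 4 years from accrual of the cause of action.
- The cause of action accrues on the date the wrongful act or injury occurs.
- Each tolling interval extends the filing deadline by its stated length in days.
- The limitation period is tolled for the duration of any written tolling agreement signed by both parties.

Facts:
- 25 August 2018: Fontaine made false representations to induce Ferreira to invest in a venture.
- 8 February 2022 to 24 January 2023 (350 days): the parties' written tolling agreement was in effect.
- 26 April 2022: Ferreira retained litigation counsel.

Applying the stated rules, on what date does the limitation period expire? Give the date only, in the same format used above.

The limitation period began to run on 25 August 2018.
Adding the 4 years base period to 25 August 2018 gives a deadline of 25 August 2022, before any tolling.
The period was tolled for 350 days by the written tolling agreement (8 February 2022 to 24 January 2023), pushing the deadline to 10 August 2023.
Nothing else in the chronology tolls or restarts the period.

10 August 2023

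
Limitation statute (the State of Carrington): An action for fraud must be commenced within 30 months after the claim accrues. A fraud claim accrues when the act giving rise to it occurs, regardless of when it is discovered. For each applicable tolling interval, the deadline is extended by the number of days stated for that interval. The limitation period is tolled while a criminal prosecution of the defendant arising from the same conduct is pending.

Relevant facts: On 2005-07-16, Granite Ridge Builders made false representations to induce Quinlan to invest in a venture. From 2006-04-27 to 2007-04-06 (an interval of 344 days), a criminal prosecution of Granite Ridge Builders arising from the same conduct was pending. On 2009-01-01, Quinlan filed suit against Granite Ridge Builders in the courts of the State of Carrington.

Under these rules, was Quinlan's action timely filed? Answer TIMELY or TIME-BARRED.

The limitation period began to run on 2005-07-16.
30 months from 2005-07-16 is 2008-01-16.
The period was tolled for 344 days by the pending criminal prosecution (2006-04-27 to 2007-04-06), pushing the deadline to 2008-12-25.
The 2009-01-01 filing falls after the 2008-12-25 deadline; the claim is time-barred.

TIME-BARRED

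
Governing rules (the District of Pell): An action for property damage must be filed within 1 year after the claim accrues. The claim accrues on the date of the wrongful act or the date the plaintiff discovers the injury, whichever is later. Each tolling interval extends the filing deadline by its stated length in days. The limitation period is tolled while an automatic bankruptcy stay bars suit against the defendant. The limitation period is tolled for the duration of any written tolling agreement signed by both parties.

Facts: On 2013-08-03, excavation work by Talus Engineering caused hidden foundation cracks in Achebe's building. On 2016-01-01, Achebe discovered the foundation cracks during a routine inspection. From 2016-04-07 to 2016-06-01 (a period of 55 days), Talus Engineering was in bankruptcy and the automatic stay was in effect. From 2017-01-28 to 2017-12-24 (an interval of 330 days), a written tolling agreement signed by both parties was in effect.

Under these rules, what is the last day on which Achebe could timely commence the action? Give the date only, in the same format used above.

2018-01-21

The claim accrued on 2016-01-01 — the later of the 2013-08-03 act and the 2016-01-01 discovery.
Adding the 1 year base period to 2016-01-01 gives a deadline of 2017-01-01, before any tolling.
The period was tolled for 55 days by the automatic bankruptcy stay (2016-04-07 to 2016-06-01), pushing the deadline to 2017-02-25.
The written tolling agreement from 2017-01-28 to 2017-12-24 tolled the period for 330 days, extending the deadline to 2018-01-21.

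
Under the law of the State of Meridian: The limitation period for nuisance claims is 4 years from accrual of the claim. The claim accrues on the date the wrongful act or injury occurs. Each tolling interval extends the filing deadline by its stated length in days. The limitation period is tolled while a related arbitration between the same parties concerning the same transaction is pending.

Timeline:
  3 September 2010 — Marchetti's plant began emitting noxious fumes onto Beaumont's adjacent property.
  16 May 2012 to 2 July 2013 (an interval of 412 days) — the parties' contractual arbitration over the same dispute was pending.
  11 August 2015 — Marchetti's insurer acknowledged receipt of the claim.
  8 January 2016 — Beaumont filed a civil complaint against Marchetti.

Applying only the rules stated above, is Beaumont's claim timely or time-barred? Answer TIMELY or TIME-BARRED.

TIME-BARRED

The claim accrued on 3 September 2010, the date of the act.
4 years from 3 September 2010 is 3 September 2014.
The pending related arbitration from 16 May 2012 to 2 July 2013 tolled the period for 412 days, extending the deadline to 20 October 2015.
Nothing else in the chronology tolls or restarts the period.
Filing on 8 January 2016 missed the 20 October 2015 deadline — the action is time-barred.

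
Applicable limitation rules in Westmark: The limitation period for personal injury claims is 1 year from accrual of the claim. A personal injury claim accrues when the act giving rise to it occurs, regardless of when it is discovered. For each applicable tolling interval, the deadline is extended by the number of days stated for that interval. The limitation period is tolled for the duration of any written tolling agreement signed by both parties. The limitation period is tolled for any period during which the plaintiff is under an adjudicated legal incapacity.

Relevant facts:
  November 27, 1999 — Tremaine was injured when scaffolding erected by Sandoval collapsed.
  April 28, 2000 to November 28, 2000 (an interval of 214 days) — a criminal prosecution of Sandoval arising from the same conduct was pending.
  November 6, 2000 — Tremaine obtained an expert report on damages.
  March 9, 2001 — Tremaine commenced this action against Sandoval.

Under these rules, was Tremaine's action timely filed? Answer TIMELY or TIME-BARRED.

TIME-BARRED

The claim accrued on November 27, 1999, when the wrongful act occurred.
The untolled deadline — 1 year after November 27, 1999 — is November 27, 2000.
Although a criminal prosecution ran from April 28, 2000 to November 28, 2000, the stated rules do not make that a tolling event, so it is disregarded.
The other events in the timeline have no effect on the limitation period under the stated rules.
The March 9, 2001 filing falls after the November 27, 2000 deadline; the claim is time-barred.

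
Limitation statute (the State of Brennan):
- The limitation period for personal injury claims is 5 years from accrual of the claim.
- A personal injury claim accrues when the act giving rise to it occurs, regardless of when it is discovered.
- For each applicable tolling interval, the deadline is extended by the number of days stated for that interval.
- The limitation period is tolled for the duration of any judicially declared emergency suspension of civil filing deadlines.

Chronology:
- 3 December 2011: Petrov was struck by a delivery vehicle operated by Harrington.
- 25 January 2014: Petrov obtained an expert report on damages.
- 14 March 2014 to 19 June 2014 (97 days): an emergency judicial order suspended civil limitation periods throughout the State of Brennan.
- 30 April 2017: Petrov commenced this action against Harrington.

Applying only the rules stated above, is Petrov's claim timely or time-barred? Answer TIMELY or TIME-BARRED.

The claim accrued on 3 December 2011, the date of the act.
Adding the 5 years base period to 3 December 2011 gives a deadline of 3 December 2016, before any tolling.
Because the emergency suspension of filing deadlines ran from 14 March 2014 to 19 June 2014, the deadline is extended by 97 days to 10 March 2017.
The other events in the timeline have no effect on the limitation period under the stated rules.
The 30 April 2017 filing falls after the 10 March 2017 deadline; the claim is time-barred.

TIME-BARRED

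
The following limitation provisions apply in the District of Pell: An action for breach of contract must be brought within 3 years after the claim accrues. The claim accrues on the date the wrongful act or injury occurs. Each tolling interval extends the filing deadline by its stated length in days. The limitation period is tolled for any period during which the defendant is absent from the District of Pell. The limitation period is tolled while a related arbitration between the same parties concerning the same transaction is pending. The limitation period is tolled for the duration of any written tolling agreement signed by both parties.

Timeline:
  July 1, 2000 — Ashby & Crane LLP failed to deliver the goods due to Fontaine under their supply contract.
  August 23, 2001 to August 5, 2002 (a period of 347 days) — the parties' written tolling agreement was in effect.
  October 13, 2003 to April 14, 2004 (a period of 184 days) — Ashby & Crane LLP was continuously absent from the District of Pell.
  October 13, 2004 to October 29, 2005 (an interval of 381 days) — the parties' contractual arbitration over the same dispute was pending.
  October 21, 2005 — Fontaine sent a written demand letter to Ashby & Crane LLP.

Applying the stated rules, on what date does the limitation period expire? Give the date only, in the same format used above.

December 29, 2005

The claim accrued on July 1, 2000, when the wrongful act occurred.
3 years from July 1, 2000 is July 1, 2003.
The written tolling agreement from August 23, 2001 to August 5, 2002 tolled the period for 347 days, extending the deadline to June 12, 2004.
Because the defendant's absence from the jurisdiction ran from October 13, 2003 to April 14, 2004, the deadline is extended by 184 days to December 13, 2004.
The period was tolled for 381 days by the pending related arbitration (October 13, 2004 to October 29, 2005), pushing the deadline to December 29, 2005.
Nothing else in the chronology tolls or restarts the period.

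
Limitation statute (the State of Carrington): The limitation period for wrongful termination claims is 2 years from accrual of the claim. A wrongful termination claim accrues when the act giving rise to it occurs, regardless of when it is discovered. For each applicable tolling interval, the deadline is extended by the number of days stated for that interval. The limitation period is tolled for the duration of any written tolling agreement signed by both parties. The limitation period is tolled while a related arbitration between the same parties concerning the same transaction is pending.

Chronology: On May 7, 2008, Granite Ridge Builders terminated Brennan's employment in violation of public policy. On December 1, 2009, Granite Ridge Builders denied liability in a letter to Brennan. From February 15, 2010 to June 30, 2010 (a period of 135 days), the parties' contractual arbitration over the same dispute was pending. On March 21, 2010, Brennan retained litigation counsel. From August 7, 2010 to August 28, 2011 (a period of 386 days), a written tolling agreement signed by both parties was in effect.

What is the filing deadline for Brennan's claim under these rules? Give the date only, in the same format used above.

October 10, 2011

The claim accrued on May 7, 2008, when the wrongful act occurred.
2 years from May 7, 2008 is May 7, 2010.
The period was tolled for 135 days by the pending related arbitration (February 15, 2010 to June 30, 2010), pushing the deadline to September 19, 2010.
Because the written tolling agreement ran from August 7, 2010 to August 28, 2011, the deadline is extended by 386 days to October 10, 2011.
None of the other events listed affects the running of the period under the stated rules.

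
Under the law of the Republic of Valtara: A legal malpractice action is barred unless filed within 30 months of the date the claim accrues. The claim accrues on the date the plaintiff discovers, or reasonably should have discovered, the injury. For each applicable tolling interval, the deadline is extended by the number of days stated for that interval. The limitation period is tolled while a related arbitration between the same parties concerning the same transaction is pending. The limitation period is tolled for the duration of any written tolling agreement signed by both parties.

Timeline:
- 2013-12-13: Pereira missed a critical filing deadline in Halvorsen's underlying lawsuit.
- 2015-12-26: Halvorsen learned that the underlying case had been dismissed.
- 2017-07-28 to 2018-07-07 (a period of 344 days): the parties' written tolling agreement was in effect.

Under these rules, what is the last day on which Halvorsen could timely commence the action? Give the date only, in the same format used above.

The claim did not accrue until Halvorsen discovered the injury on 2015-12-26; the 2013-12-13 act date does not start the clock under the stated rule.
The untolled deadline — 30 months after 2015-12-26 — is 2018-06-26.
The written tolling agreement from 2017-07-28 to 2018-07-07 tolled the period for 344 days, extending the deadline to 2019-06-05.

2019-06-05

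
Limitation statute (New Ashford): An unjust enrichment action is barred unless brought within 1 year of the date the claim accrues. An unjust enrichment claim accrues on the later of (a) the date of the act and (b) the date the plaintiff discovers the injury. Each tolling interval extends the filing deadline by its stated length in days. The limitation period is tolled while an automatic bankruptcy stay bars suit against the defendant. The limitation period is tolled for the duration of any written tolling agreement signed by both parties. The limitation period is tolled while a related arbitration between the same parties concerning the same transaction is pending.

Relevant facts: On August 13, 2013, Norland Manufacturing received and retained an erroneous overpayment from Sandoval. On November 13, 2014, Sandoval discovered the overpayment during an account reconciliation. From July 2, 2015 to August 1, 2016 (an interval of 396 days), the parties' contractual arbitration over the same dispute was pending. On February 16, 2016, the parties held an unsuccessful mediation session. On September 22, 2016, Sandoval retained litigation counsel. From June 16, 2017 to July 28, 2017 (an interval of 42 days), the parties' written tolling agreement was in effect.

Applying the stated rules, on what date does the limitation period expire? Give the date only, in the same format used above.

December 13, 2016

Taking the later of the act (August 13, 2013) and discovery (November 13, 2014), the claim accrued on November 13, 2014.
1 year from November 13, 2014 is November 13, 2015.
The pending related arbitration from July 2, 2015 to August 1, 2016 tolled the period for 396 days, extending the deadline to December 13, 2016.
The written tolling agreement from June 16, 2017 to July 28, 2017 began after the period had already run on December 13, 2016, so it has no tolling effect.
None of the other events listed affects the running of the period under the stated rules.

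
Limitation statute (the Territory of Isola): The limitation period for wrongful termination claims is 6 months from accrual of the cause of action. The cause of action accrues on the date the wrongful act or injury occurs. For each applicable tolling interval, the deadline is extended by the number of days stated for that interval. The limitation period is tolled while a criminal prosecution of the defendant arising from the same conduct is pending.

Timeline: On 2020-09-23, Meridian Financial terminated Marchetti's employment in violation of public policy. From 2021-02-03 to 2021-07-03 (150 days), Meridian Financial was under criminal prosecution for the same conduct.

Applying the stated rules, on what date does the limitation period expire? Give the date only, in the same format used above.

2021-08-20

The cause of action accrued on 2020-09-23, the date of the act.
Adding the 6 months base period to 2020-09-23 gives a deadline of 2021-03-23, before any tolling.
The period was tolled for 150 days by the pending criminal prosecution (2021-02-03 to 2021-07-03), pushing the deadline to 2021-08-20.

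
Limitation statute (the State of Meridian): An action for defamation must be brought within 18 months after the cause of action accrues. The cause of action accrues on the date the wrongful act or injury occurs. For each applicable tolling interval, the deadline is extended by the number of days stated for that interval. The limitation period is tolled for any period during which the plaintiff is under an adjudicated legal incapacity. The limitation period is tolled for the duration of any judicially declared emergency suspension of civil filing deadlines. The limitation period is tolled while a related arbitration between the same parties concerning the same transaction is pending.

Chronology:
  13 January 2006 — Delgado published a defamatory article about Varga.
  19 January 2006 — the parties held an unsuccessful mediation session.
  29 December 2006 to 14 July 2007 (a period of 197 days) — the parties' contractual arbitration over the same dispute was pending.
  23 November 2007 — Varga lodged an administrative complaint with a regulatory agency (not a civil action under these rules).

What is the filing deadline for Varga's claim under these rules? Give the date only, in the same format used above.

26 January 2008

The claim accrued on 13 January 2006, when the wrongful act occurred.
18 months from 13 January 2006 is 13 July 2007.
Because the pending related arbitration ran from 29 December 2006 to 14 July 2007, the deadline is extended by 197 days to 26 January 2008.
The other events in the timeline have no effect on the limitation period under the stated rules.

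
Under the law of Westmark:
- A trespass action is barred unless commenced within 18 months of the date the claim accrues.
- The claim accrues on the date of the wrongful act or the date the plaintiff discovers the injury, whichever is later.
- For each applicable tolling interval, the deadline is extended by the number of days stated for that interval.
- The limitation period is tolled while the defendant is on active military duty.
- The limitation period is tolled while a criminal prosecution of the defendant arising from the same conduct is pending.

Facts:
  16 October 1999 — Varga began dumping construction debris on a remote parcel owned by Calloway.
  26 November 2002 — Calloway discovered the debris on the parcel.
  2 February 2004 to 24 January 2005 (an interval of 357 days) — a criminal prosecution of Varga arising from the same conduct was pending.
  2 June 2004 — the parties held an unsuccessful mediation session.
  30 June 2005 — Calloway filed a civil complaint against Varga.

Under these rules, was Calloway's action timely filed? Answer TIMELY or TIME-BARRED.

TIME-BARRED

The claim accrued on 26 November 2002 — the later of the 16 October 1999 act and the 26 November 2002 discovery.
Adding the 18 months base period to 26 November 2002 gives a deadline of 26 May 2004, before any tolling.
The pending criminal prosecution from 2 February 2004 to 24 January 2005 tolled the period for 357 days, extending the deadline to 18 May 2005.
The other events in the timeline have no effect on the limitation period under the stated rules.
The 30 June 2005 filing falls after the 18 May 2005 deadline; the claim is time-barred.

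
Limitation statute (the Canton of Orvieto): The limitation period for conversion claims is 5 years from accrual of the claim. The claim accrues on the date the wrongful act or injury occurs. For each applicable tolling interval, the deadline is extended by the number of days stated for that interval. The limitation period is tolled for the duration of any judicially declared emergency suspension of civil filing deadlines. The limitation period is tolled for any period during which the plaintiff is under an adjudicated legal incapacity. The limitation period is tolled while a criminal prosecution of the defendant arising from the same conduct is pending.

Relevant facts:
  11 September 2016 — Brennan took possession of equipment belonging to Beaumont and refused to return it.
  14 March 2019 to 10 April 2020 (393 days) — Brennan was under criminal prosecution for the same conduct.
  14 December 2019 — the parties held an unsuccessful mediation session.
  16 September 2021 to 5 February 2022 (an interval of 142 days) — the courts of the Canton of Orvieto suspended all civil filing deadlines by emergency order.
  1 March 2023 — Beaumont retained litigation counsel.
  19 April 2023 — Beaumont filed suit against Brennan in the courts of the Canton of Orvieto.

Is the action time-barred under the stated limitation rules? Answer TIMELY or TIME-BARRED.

The limitation period began to run on 11 September 2016.
The untolled deadline — 5 years after 11 September 2016 — is 11 September 2021.
Because the pending criminal prosecution ran from 14 March 2019 to 10 April 2020, the deadline is extended by 393 days to 9 October 2022.
The emergency suspension of filing deadlines from 16 September 2021 to 5 February 2022 tolled the period for 142 days, extending the deadline to 28 February 2023.
None of the other events listed affects the running of the period under the stated rules.
The 19 April 2023 filing falls after the 28 February 2023 deadline; the claim is time-barred.

TIME-BARRED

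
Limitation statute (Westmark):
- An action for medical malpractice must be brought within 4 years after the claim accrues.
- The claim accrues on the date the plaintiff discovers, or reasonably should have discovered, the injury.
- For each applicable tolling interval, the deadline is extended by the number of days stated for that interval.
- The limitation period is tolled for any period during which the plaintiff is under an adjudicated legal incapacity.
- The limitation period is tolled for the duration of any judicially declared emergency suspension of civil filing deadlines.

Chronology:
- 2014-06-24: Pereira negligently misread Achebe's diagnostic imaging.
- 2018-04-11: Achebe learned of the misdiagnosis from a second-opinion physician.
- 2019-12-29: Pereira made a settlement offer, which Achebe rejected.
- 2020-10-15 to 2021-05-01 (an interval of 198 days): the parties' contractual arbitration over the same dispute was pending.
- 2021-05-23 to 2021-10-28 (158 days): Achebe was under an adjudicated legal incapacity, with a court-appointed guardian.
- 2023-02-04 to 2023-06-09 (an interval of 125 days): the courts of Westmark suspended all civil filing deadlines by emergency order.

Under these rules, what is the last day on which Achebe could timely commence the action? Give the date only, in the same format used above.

The claim did not accrue until Achebe discovered the injury on 2018-04-11; the 2014-06-24 act date does not start the clock under the stated rule.
The untolled deadline — 4 years after 2018-04-11 — is 2022-04-11.
The period was tolled for 158 days by the plaintiff's legal incapacity (2021-05-23 to 2021-10-28), pushing the deadline to 2022-09-16.
The emergency suspension of filing deadlines from 2023-02-04 to 2023-06-09 began after the period had already run on 2022-09-16, so it has no tolling effect.
No stated provision tolls the period for a pending arbitration, so the interval from 2020-10-15 to 2021-05-01 has no effect on the deadline.
The other events in the timeline have no effect on the limitation period under the stated rules.

2022-09-16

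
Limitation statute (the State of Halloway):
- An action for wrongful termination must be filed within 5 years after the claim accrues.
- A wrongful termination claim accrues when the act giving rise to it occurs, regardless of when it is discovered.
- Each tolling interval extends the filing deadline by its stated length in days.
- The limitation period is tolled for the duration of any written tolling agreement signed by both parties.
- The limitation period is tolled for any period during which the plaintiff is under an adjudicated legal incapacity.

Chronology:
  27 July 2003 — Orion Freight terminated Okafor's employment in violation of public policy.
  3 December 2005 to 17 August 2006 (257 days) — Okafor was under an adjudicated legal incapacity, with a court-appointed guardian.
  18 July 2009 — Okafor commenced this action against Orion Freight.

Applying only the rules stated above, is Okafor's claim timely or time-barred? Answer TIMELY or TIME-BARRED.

The claim accrued on 27 July 2003, when the wrongful act occurred.
Adding the 5 years base period to 27 July 2003 gives a deadline of 27 July 2008, before any tolling.
The period was tolled for 257 days by the plaintiff's legal incapacity (3 December 2005 to 17 August 2006), pushing the deadline to 10 April 2009.
Filing on 18 July 2009 missed the 10 April 2009 deadline — the action is time-barred.

TIME-BARRED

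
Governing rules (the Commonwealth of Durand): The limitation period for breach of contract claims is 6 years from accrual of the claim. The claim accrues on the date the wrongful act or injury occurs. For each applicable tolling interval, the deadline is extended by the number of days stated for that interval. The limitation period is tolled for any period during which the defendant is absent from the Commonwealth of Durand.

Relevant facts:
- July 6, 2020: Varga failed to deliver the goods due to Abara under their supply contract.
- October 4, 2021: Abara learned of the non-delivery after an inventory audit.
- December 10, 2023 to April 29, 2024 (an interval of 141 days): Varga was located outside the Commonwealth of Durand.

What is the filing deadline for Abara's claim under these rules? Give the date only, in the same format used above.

November 24, 2026

Because the rule ties accrual to occurrence, the claim accrued on July 6, 2020, not on the October 4, 2021 discovery date.
The untolled deadline — 6 years after July 6, 2020 — is July 6, 2026.
Because the defendant's absence from the jurisdiction ran from December 10, 2023 to April 29, 2024, the deadline is extended by 141 days to November 24, 2026.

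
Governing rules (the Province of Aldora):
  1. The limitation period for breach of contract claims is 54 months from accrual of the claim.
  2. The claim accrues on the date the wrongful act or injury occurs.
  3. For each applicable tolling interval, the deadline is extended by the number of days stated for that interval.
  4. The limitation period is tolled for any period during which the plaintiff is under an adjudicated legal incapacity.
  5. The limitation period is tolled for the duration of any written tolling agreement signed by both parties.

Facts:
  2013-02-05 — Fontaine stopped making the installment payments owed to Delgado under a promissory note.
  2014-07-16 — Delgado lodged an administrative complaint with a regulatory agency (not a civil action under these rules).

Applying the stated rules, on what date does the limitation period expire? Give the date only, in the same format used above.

The limitation period began to run on 2013-02-05.
Adding the 54 months base period to 2013-02-05 gives a deadline of 2017-08-05, before any tolling.
The other events in the timeline have no effect on the limitation period under the stated rules.

2017-08-05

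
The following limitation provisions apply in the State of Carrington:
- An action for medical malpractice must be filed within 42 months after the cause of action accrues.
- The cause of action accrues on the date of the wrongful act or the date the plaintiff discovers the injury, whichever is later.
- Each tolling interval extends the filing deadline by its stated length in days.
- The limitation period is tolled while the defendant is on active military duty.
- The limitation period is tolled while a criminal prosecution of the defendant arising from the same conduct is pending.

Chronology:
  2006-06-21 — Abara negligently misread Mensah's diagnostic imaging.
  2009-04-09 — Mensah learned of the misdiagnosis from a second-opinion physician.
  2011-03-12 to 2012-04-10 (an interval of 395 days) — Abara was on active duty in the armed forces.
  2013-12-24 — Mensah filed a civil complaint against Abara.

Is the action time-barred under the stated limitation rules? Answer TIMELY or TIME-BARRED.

Taking the later of the act (2006-06-21) and discovery (2009-04-09), the claim accrued on 2009-04-09.
Adding the 42 months base period to 2009-04-09 gives a deadline of 2012-10-09, before any tolling.
The period was tolled for 395 days by the defendant's active military service (2011-03-12 to 2012-04-10), pushing the deadline to 2013-11-08.
Mensah filed on 2013-12-24, after the 2013-11-08 deadline, so the action is time-barred.

TIME-BARRED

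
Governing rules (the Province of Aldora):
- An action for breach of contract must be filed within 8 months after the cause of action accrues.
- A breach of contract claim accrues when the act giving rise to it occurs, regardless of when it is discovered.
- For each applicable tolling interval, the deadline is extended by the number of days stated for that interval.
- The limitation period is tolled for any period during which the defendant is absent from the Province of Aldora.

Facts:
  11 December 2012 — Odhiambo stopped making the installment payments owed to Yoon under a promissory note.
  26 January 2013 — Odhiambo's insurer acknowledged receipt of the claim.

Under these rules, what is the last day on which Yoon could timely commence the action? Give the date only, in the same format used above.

The limitation period began to run on 11 December 2012.
Adding the 8 months base period to 11 December 2012 gives a deadline of 11 August 2013, before any tolling.
None of the other events listed affects the running of the period under the stated rules.

11 August 2013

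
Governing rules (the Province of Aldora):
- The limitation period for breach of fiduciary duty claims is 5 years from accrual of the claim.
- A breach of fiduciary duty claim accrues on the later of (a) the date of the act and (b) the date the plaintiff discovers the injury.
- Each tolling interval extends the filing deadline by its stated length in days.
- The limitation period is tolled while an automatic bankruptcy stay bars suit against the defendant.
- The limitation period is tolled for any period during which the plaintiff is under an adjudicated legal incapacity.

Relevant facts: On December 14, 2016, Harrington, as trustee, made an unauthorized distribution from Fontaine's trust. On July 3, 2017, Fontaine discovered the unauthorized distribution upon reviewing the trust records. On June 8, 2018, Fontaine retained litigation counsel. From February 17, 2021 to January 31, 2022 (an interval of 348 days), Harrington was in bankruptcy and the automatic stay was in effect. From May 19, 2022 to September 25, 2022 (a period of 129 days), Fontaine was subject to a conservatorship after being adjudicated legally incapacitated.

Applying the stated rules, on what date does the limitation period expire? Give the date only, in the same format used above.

Because discovery on July 3, 2017 post-dates the December 14, 2016 act, accrual under the later-of rule falls on July 3, 2017.
5 years from July 3, 2017 is July 3, 2022.
The period was tolled for 348 days by the automatic bankruptcy stay (February 17, 2021 to January 31, 2022), pushing the deadline to June 16, 2023.
The period was tolled for 129 days by the plaintiff's legal incapacity (May 19, 2022 to September 25, 2022), pushing the deadline to October 23, 2023.
Nothing else in the chronology tolls or restarts the period.

October 23, 2023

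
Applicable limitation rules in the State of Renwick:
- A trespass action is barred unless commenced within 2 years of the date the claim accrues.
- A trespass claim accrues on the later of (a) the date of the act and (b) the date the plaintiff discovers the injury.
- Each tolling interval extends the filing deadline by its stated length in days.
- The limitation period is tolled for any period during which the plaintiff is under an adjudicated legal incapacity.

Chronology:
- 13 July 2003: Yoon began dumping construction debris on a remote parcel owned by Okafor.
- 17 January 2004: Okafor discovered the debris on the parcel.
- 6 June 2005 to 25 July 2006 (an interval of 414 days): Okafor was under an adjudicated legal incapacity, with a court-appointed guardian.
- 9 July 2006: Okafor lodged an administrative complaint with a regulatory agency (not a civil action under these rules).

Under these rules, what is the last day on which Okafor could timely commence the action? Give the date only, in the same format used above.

Because discovery on 17 January 2004 post-dates the 13 July 2003 act, accrual under the later-of rule falls on 17 January 2004.
The untolled deadline — 2 years after 17 January 2004 — is 17 January 2006.
Because the plaintiff's legal incapacity ran from 6 June 2005 to 25 July 2006, the deadline is extended by 414 days to 7 March 2007.
Nothing else in the chronology tolls or restarts the period.

7 March 2007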